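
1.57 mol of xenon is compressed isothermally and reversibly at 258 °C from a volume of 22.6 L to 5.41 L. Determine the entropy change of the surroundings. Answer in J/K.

For an isothermal ideal gas ΔS_gas = nR ln(V₂/V₁) = 1.57 × 8.314 × ln(5.41/22.6) = -18.7 J/K.
The process is reversible, so ΔS_surr = −ΔS_gas = 18.7 J/K and ΔS_universe = 0.

ΔS_surr = 18.7 J/K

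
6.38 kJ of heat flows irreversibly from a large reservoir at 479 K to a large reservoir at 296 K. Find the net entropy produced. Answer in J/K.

ΔS_total = 8.23 J/K

ΔS_hot = −Q/T_H = −6380/479 = -13.32 J/K and ΔS_cold = +Q/T_C = 6380/296 = 21.55 J/K.
ΔS_total = -13.32 + 21.55 = 8.23 J/K, positive as the second law requires.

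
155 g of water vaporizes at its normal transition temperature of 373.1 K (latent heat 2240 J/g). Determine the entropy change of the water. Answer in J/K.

ΔS = 931 J/K

Heat absorbed by the substance: Q = mL = 155 × 2240 = 347200 J.
At constant T, ΔS = Q_rev/T = 347200 / 373.1 = 931 J/K.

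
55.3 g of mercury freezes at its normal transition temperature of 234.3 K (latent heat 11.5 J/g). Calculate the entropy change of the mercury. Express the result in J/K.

ΔS = -2.71 J/K

Heat released by the substance: Q = −mL = −55.3 × 11.5 = −635.95 J.
At constant T, ΔS = Q_rev/T = −635.95 / 234.3 = -2.71 J/K.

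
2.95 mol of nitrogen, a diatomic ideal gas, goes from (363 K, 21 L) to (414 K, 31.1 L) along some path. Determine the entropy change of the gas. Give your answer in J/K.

Entropy is a state function: ΔS = nC_V ln(T₂/T₁) + nR ln(V₂/V₁), with C_V = 5R/2 = 20.79 J mol⁻¹ K⁻¹ for a diatomic ideal gas.
ΔS = 2.95 × [20.79 × ln(414/363) + 8.314 × ln(31.1/21)] = 17.7 J/K.

ΔS = 17.7 J/K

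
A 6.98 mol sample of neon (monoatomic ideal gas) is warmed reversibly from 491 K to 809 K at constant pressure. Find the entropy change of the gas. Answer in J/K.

ΔS = 72.4 J/K

At constant pressure, ΔS = nC_p ln(T₂/T₁) with C_p = 5R/2 = 20.79 J mol⁻¹ K⁻¹.
ΔS = 6.98 × 20.79 × ln(809/491) = 72.4 J/K.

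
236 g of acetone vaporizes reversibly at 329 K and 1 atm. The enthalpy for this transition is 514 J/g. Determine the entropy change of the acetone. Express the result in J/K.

ΔS = 369 J/K

Heat absorbed by the substance: Q = mL = 236 × 514 = 121304 J.
At constant T, ΔS = Q_rev/T = 121304 / 329 = 369 J/K.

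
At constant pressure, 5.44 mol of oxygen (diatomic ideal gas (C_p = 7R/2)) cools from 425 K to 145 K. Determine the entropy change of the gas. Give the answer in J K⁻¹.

At constant pressure, ΔS = nC_p ln(T₂/T₁) with C_p = 7R/2 = 29.1 J mol⁻¹ K⁻¹.
ΔS = 5.44 × 29.1 × ln(145/425) = -170 J/K.

ΔS = -170 J/K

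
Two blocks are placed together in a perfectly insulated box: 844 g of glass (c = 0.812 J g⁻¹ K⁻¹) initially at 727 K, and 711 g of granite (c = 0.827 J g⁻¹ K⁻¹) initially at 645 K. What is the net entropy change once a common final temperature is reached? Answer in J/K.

Energy balance: T_f = (m₁c₁T₁ + m₂c₂T₂)/(m₁c₁ + m₂c₂) = 689.13 K.
ΔS₁ = m₁c₁ ln(T_f/T₁) = 685.328 × ln(689.13/727) = -36.66 J/K.
ΔS₂ = m₂c₂ ln(T_f/T₂) = 587.997 × ln(689.13/645) = 38.92 J/K.
ΔS_total = -36.66 + 38.92 = 2.26 J/K.

ΔS_total = 2.26 J/K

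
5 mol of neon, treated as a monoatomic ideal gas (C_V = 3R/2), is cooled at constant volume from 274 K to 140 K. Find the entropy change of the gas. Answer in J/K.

At constant volume, ΔS = nC_V ln(T₂/T₁) with C_V = 3R/2 = 12.47 J mol⁻¹ K⁻¹.
ΔS = 5 × 12.47 × ln(140/274) = -41.9 J/K.

ΔS = -41.9 J/K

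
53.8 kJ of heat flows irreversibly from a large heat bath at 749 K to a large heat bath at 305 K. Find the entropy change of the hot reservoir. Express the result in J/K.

ΔS_hot = -71.8 J/K

The hot reservoir loses heat Q, so ΔS_hot = −Q/T_H = −53800/749 = -71.8 J/K.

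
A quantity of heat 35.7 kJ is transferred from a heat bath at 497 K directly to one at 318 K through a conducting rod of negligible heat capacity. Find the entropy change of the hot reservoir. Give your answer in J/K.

The hot reservoir loses heat Q, so ΔS_hot = −Q/T_H = −35700/497 = -71.8 J/K.

ΔS_hot = -71.8 J/K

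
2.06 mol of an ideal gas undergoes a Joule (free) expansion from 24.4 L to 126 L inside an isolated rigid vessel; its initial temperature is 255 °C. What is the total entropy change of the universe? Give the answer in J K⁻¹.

For an ideal gas in free expansion Q = 0 and W = 0, so T is unchanged.
Entropy is a state function; using a reversible isothermal path, ΔS_gas = nR ln(V₂/V₁) = 2.06 × 8.314 × ln(126/24.4) = 28.1 J/K.
The insulated surroundings exchange no heat, so ΔS_surr = 0 and ΔS_universe = ΔS_gas.

ΔS_universe = 28.1 J/K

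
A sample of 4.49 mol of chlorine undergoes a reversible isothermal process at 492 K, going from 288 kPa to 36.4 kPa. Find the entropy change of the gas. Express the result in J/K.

ΔS_gas = 77.2 J/K

For an isothermal ideal gas ΔS_gas = nR ln(P₁/P₂) = 4.49 × 8.314 × ln(288/36.4) = 77.2 J/K.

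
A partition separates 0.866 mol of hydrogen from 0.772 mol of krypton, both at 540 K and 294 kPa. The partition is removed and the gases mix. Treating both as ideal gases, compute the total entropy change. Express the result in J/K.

Mole fractions: x_A = 0.866/1.64 = 0.529, x_B = 0.471.
ΔS_mix = −R(n_A ln x_A + n_B ln x_B) = −8.314 × (0.866 ln 0.529 + 0.772 ln 0.471) = 9.42 J/K.

ΔS_mix = 9.42 J/K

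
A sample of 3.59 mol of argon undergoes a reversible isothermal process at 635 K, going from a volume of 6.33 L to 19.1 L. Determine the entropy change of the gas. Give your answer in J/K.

For an isothermal ideal gas ΔS_gas = nR ln(V₂/V₁) = 3.59 × 8.314 × ln(19.1/6.33) = 33 J/K.

ΔS_gas = 33 J/K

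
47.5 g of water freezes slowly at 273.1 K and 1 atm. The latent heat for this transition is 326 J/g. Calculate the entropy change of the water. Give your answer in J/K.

ΔS = -56.7 J/K

Heat released by the substance: Q = −mL = −47.5 × 326 = −15485 J.
At constant T, ΔS = Q_rev/T = −15485 / 273.1 = -56.7 J/K.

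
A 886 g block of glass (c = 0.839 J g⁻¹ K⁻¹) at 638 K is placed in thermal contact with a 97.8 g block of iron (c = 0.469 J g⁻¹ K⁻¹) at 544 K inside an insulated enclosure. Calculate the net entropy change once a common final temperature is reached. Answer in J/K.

Energy balance: T_f = (m₁c₁T₁ + m₂c₂T₂)/(m₁c₁ + m₂c₂) = 632.54 K.
ΔS₁ = m₁c₁ ln(T_f/T₁) = 743.354 × ln(632.54/638) = -6.3927 J/K.
ΔS₂ = m₂c₂ ln(T_f/T₂) = 45.8682 × ln(632.54/544) = 6.9164 J/K.
ΔS_total = -6.3927 + 6.9164 = 0.524 J/K.

ΔS_total = 0.524 J/K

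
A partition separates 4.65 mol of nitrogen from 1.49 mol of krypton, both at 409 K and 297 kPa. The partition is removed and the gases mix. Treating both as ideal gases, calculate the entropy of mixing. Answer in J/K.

Mole fractions: x_A = 4.65/6.14 = 0.757, x_B = 0.243.
ΔS_mix = −R(n_A ln x_A + n_B ln x_B) = −8.314 × (4.65 ln 0.757 + 1.49 ln 0.243) = 28.3 J/K.

ΔS_mix = 28.3 J/K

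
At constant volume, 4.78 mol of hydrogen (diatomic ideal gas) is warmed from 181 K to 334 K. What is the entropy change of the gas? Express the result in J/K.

At constant volume, ΔS = nC_V ln(T₂/T₁) with C_V = 5R/2 = 20.79 J mol⁻¹ K⁻¹.
ΔS = 4.78 × 20.79 × ln(334/181) = 60.9 J/K.

ΔS = 60.9 J/K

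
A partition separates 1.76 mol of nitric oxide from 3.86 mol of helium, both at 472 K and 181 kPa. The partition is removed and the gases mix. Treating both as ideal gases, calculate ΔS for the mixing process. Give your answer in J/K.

Mole fractions: x_A = 1.76/5.62 = 0.313, x_B = 0.687.
ΔS_mix = −R(n_A ln x_A + n_B ln x_B) = −8.314 × (1.76 ln 0.313 + 3.86 ln 0.687) = 29 J/K.

ΔS_mix = 29 J/K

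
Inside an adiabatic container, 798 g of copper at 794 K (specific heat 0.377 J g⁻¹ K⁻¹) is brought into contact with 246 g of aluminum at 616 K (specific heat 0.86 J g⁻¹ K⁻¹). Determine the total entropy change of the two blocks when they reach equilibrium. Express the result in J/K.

ΔS_total = 3.93 J/K

Energy balance: T_f = (m₁c₁T₁ + m₂c₂T₂)/(m₁c₁ + m₂c₂) = 720.51 K.
ΔS₁ = m₁c₁ ln(T_f/T₁) = 300.846 × ln(720.51/794) = -29.22 J/K.
ΔS₂ = m₂c₂ ln(T_f/T₂) = 211.56 × ln(720.51/616) = 33.15 J/K.
ΔS_total = -29.22 + 33.15 = 3.93 J/K.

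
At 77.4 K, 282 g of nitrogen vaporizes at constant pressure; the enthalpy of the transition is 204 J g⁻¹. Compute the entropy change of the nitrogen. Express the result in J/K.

Heat absorbed by the substance: Q = mL = 282 × 204 = 57528 J.
At constant T, ΔS = Q_rev/T = 57528 / 77.4 = 743 J/K.

ΔS = 743 J/K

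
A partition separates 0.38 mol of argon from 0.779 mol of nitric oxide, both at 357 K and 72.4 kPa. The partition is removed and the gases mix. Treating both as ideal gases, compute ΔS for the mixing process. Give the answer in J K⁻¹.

ΔS_mix = 6.1 J/K

Mole fractions: x_A = 0.38/1.16 = 0.328, x_B = 0.672.
ΔS_mix = −R(n_A ln x_A + n_B ln x_B) = −8.314 × (0.38 ln 0.328 + 0.779 ln 0.672) = 6.1 J/K.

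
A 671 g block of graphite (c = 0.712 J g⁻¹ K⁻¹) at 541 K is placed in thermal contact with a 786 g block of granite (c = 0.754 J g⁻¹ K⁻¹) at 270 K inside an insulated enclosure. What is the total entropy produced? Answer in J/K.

Energy balance: T_f = (m₁c₁T₁ + m₂c₂T₂)/(m₁c₁ + m₂c₂) = 390.96 K.
ΔS₁ = m₁c₁ ln(T_f/T₁) = 477.752 × ln(390.96/541) = -155.2 J/K.
ΔS₂ = m₂c₂ ln(T_f/T₂) = 592.644 × ln(390.96/270) = 219.4 J/K.
ΔS_total = -155.2 + 219.4 = 64.2 J/K.

ΔS_total = 64.2 J/K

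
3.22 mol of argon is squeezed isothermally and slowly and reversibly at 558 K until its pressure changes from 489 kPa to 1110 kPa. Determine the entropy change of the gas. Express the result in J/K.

ΔS_gas = -21.9 J/K

For an isothermal ideal gas ΔS_gas = nR ln(P₁/P₂) = 3.22 × 8.314 × ln(489/1110) = -21.9 J/K.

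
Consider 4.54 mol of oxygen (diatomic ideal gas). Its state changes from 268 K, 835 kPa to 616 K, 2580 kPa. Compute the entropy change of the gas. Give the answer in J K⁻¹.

ΔS = nC_p ln(T₂/T₁) − nR ln(P₂/P₁), with C_p = 7R/2 = 29.1 J mol⁻¹ K⁻¹ for a diatomic ideal gas.
ΔS = 4.54 × [29.1 × ln(616/268) − 8.314 × ln(2580/835)] = 67.4 J/K.

ΔS = 67.4 J/K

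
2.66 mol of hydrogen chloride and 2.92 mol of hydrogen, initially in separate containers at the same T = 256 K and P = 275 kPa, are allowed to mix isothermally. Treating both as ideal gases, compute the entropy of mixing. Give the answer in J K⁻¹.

Mole fractions: x_A = 2.66/5.58 = 0.477, x_B = 0.523.
ΔS_mix = −R(n_A ln x_A + n_B ln x_B) = −8.314 × (2.66 ln 0.477 + 2.92 ln 0.523) = 32.1 J/K.

ΔS_mix = 32.1 J/K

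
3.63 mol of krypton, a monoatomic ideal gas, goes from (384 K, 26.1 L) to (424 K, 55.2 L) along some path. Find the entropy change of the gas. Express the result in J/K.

Entropy is a state function: ΔS = nC_V ln(T₂/T₁) + nR ln(V₂/V₁), with C_V = 3R/2 = 12.47 J mol⁻¹ K⁻¹ for a monoatomic ideal gas.
ΔS = 3.63 × [12.47 × ln(424/384) + 8.314 × ln(55.2/26.1)] = 27.1 J/K.

ΔS = 27.1 J/K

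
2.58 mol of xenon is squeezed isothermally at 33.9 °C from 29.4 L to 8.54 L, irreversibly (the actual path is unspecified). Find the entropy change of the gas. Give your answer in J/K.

Entropy is a state function, so ΔS_gas depends only on the end states.
For an isothermal ideal gas ΔS_gas = nR ln(V₂/V₁) = 2.58 × 8.314 × ln(8.54/29.4) = -26.5 J/K.

ΔS_gas = -26.5 J/K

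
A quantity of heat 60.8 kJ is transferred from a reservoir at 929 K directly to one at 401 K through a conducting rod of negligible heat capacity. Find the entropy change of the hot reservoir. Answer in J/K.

ΔS_hot = -65.4 J/K

The hot reservoir loses heat Q, so ΔS_hot = −Q/T_H = −60800/929 = -65.4 J/K.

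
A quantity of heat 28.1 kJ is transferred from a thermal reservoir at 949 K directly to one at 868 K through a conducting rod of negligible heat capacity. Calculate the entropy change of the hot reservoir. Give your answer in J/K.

The hot reservoir loses heat Q, so ΔS_hot = −Q/T_H = −28100/949 = -29.6 J/K.

ΔS_hot = -29.6 J/K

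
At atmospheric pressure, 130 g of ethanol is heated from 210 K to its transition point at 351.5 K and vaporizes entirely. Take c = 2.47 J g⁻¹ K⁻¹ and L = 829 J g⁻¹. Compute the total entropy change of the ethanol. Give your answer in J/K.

Warming step: ΔS₁ = m c ln(T_tr/T_i) = 130 × 2.47 × ln(351.5/210) = 165.4 J/K.
Phase change: ΔS₂ = +mL/T_tr = 130 × 829 / 351.5 = 306.6 J/K.
ΔS_total = (165.4) + (306.6) = 472 J/K.

ΔS = 472 J/K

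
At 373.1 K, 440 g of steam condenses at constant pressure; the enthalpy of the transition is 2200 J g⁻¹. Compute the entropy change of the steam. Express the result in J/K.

ΔS = -2590 J/K

Heat released by the substance: Q = −mL = −440 × 2200 = −968000 J.
At constant T, ΔS = Q_rev/T = −968000 / 373.1 = -2590 J/K.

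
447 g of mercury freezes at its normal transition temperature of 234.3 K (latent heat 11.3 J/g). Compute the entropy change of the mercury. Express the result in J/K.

Heat released by the substance: Q = −mL = −447 × 11.3 = −5051.1 J.
At constant T, ΔS = Q_rev/T = −5051.1 / 234.3 = -21.6 J/K.

ΔS = -21.6 J/K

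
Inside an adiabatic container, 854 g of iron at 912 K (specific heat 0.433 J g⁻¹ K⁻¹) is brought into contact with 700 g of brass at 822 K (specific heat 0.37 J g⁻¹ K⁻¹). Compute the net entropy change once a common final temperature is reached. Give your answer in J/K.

ΔS_total = 0.817 J/K

Energy balance: T_f = (m₁c₁T₁ + m₂c₂T₂)/(m₁c₁ + m₂c₂) = 874.93 K.
ΔS₁ = m₁c₁ ln(T_f/T₁) = 369.782 × ln(874.93/912) = -15.345 J/K.
ΔS₂ = m₂c₂ ln(T_f/T₂) = 259 × ln(874.93/822) = 16.162 J/K.
ΔS_total = -15.345 + 16.162 = 0.817 J/K.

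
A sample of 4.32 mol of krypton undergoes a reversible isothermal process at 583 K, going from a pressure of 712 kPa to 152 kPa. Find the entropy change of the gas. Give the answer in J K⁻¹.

ΔS_gas = 55.5 J/K

For an isothermal ideal gas ΔS_gas = nR ln(P₁/P₂) = 4.32 × 8.314 × ln(712/152) = 55.5 J/K.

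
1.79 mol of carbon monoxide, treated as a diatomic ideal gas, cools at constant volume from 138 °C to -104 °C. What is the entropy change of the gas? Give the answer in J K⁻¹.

ΔS = -33 J/K

In kelvin: T₁ = 411.15 K, T₂ = 169.15 K. At constant volume, ΔS = nC_V ln(T₂/T₁) with C_V = 5R/2 = 20.79 J mol⁻¹ K⁻¹.
ΔS = 1.79 × 20.79 × ln(169.15/411.15) = -33 J/K.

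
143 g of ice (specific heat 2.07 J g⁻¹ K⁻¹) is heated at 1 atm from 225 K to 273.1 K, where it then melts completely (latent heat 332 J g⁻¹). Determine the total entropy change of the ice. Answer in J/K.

Warming step: ΔS₁ = m c ln(T_tr/T_i) = 143 × 2.07 × ln(273.1/225) = 57.35 J/K.
Phase change: ΔS₂ = +mL/T_tr = 143 × 332 / 273.1 = 173.8 J/K.
ΔS_total = (57.35) + (173.8) = 231 J/K.

ΔS = 231 J/K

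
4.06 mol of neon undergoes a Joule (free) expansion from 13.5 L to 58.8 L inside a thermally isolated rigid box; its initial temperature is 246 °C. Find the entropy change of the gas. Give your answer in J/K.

For an ideal gas in free expansion Q = 0 and W = 0, so T is unchanged.
Entropy is a state function; using a reversible isothermal path, ΔS_gas = nR ln(V₂/V₁) = 4.06 × 8.314 × ln(58.8/13.5) = 49.7 J/K.

ΔS_gas = 49.7 J/K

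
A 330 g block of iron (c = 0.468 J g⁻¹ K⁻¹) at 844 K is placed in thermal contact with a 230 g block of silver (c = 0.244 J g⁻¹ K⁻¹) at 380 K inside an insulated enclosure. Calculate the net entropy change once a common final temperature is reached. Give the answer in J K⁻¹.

ΔS_total = 11.4 J/K

Energy balance: T_f = (m₁c₁T₁ + m₂c₂T₂)/(m₁c₁ + m₂c₂) = 720.33 K.
ΔS₁ = m₁c₁ ln(T_f/T₁) = 154.44 × ln(720.33/844) = -24.47 J/K.
ΔS₂ = m₂c₂ ln(T_f/T₂) = 56.12 × ln(720.33/380) = 35.89 J/K.
ΔS_total = -24.47 + 35.89 = 11.4 J/K.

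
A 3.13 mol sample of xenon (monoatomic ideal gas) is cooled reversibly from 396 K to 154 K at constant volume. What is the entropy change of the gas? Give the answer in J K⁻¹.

ΔS = -36.9 J/K

At constant volume, ΔS = nC_V ln(T₂/T₁) with C_V = 3R/2 = 12.47 J mol⁻¹ K⁻¹.
ΔS = 3.13 × 12.47 × ln(154/396) = -36.9 J/K.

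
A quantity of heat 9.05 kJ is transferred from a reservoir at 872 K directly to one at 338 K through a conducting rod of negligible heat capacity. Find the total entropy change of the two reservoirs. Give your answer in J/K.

ΔS_hot = −Q/T_H = −9050/872 = -10.38 J/K and ΔS_cold = +Q/T_C = 9050/338 = 26.78 J/K.
ΔS_total = -10.38 + 26.78 = 16.4 J/K, positive as the second law requires.

ΔS_total = 16.4 J/K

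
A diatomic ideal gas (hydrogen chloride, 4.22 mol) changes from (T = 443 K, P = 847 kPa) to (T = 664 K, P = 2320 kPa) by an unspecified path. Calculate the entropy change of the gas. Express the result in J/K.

ΔS = nC_p ln(T₂/T₁) − nR ln(P₂/P₁), with C_p = 7R/2 = 29.1 J mol⁻¹ K⁻¹ for a diatomic ideal gas.
ΔS = 4.22 × [29.1 × ln(664/443) − 8.314 × ln(2320/847)] = 14.3 J/K.

ΔS = 14.3 J/K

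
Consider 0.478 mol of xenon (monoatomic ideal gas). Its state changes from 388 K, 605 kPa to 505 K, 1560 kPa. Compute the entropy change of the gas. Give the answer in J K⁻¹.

ΔS = -1.15 J/K

ΔS = nC_p ln(T₂/T₁) − nR ln(P₂/P₁), with C_p = 5R/2 = 20.79 J mol⁻¹ K⁻¹ for a monoatomic ideal gas.
ΔS = 0.478 × [20.79 × ln(505/388) − 8.314 × ln(1560/605)] = -1.15 J/K.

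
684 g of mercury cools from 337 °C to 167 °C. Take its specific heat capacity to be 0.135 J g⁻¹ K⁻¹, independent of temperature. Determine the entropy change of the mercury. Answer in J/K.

In kelvin: T₁ = 610.15 K, T₂ = 440.15 K. ΔS = ∫dQ_rev/T = m c ln(T₂/T₁) = 684 × 0.135 × ln(440.15/610.15) = -30.2 J/K.

ΔS = -30.2 J/K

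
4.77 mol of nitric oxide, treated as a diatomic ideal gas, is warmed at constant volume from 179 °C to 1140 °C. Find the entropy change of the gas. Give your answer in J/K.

ΔS = 113 J/K

In kelvin: T₁ = 452.15 K, T₂ = 1413.15 K. At constant volume, ΔS = nC_V ln(T₂/T₁) with C_V = 5R/2 = 20.79 J mol⁻¹ K⁻¹.
ΔS = 4.77 × 20.79 × ln(1413.15/452.15) = 113 J/K.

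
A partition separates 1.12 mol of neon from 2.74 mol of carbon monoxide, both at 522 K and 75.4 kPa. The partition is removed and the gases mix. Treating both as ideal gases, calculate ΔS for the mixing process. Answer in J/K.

ΔS_mix = 19.3 J/K

Mole fractions: x_A = 1.12/3.86 = 0.29, x_B = 0.71.
ΔS_mix = −R(n_A ln x_A + n_B ln x_B) = −8.314 × (1.12 ln 0.29 + 2.74 ln 0.71) = 19.3 J/K.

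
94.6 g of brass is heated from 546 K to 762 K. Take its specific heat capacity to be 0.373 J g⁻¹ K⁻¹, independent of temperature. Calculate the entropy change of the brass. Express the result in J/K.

ΔS = ∫dQ_rev/T = m c ln(T₂/T₁) = 94.6 × 0.373 × ln(762/546) = 11.8 J/K.

ΔS = 11.8 J/K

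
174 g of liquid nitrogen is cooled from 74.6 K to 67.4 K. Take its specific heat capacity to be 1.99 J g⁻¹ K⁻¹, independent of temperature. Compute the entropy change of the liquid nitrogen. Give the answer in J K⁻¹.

ΔS = ∫dQ_rev/T = m c ln(T₂/T₁) = 174 × 1.99 × ln(67.4/74.6) = -35.1 J/K.

ΔS = -35.1 J/K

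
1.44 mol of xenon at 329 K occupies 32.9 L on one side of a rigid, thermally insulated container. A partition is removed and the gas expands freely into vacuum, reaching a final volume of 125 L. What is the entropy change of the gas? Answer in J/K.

ΔS_gas = 16 J/K

For an ideal gas in free expansion Q = 0 and W = 0, so T is unchanged.
Entropy is a state function; using a reversible isothermal path, ΔS_gas = nR ln(V₂/V₁) = 1.44 × 8.314 × ln(125/32.9) = 16 J/K.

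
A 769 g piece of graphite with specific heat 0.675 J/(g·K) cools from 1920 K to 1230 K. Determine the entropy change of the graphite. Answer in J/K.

ΔS = ∫dQ_rev/T = m c ln(T₂/T₁) = 769 × 0.675 × ln(1230/1920) = -231 J/K.

ΔS = -231 J/K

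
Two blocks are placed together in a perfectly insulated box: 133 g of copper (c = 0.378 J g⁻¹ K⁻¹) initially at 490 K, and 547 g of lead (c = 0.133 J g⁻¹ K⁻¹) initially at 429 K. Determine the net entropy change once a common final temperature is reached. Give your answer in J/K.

Energy balance: T_f = (m₁c₁T₁ + m₂c₂T₂)/(m₁c₁ + m₂c₂) = 453.93 K.
ΔS₁ = m₁c₁ ln(T_f/T₁) = 50.274 × ln(453.93/490) = -3.844 J/K.
ΔS₂ = m₂c₂ ln(T_f/T₂) = 72.751 × ln(453.93/429) = 4.109 J/K.
ΔS_total = -3.844 + 4.109 = 0.265 J/K.

ΔS_total = 0.265 J/K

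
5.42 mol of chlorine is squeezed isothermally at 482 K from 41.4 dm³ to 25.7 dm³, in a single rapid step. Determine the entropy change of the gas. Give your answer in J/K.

Entropy is a state function, so ΔS_gas depends only on the end states.
For an isothermal ideal gas ΔS_gas = nR ln(V₂/V₁) = 5.42 × 8.314 × ln(25.7/41.4) = -21.5 J/K.

ΔS_gas = -21.5 J/K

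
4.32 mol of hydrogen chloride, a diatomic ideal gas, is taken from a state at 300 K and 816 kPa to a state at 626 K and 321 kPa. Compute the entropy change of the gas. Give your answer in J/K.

ΔS = 126 J/K

ΔS = nC_p ln(T₂/T₁) − nR ln(P₂/P₁), with C_p = 7R/2 = 29.1 J mol⁻¹ K⁻¹ for a diatomic ideal gas.
ΔS = 4.32 × [29.1 × ln(626/300) − 8.314 × ln(321/816)] = 126 J/K.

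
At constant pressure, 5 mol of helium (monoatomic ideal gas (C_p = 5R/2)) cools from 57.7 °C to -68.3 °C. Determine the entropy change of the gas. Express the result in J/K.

In kelvin: T₁ = 330.85 K, T₂ = 204.85 K. At constant pressure, ΔS = nC_p ln(T₂/T₁) with C_p = 5R/2 = 20.79 J mol⁻¹ K⁻¹.
ΔS = 5 × 20.79 × ln(204.85/330.85) = -49.8 J/K.

ΔS = -49.8 J/K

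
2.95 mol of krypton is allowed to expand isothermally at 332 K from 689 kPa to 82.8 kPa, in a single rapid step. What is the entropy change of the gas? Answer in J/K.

ΔS_gas = 52 J/K

Entropy is a state function, so ΔS_gas depends only on the end states.
For an isothermal ideal gas ΔS_gas = nR ln(P₁/P₂) = 2.95 × 8.314 × ln(689/82.8) = 52 J/K.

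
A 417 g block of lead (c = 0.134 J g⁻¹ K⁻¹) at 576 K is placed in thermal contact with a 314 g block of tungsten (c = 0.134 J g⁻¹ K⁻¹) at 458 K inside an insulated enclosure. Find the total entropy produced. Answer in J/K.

Energy balance: T_f = (m₁c₁T₁ + m₂c₂T₂)/(m₁c₁ + m₂c₂) = 525.31 K.
ΔS₁ = m₁c₁ ln(T_f/T₁) = 55.878 × ln(525.31/576) = -5.147 J/K.
ΔS₂ = m₂c₂ ln(T_f/T₂) = 42.076 × ln(525.31/458) = 5.77 J/K.
ΔS_total = -5.147 + 5.77 = 0.623 J/K.

ΔS_total = 0.623 J/K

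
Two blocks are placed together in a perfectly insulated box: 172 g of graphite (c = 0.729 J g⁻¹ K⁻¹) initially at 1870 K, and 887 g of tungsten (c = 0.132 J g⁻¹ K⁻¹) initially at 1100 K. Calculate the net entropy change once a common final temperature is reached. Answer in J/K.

ΔS_total = 8.38 J/K

Energy balance: T_f = (m₁c₁T₁ + m₂c₂T₂)/(m₁c₁ + m₂c₂) = 1498.2 K.
ΔS₁ = m₁c₁ ln(T_f/T₁) = 125.388 × ln(1498.2/1870) = -27.7965 J/K.
ΔS₂ = m₂c₂ ln(T_f/T₂) = 117.084 × ln(1498.2/1100) = 36.1724 J/K.
ΔS_total = -27.7965 + 36.1724 = 8.38 J/K.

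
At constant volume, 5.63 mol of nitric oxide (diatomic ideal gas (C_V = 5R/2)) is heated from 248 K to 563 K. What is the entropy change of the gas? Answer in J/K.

ΔS = 95.9 J/K

At constant volume, ΔS = nC_V ln(T₂/T₁) with C_V = 5R/2 = 20.79 J mol⁻¹ K⁻¹.
ΔS = 5.63 × 20.79 × ln(563/248) = 95.9 J/K.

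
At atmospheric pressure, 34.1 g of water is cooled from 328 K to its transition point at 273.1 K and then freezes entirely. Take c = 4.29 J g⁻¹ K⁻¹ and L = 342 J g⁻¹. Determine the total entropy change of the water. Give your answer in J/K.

ΔS = -69.5 J/K

Cooling step: ΔS₁ = m c ln(T_tr/T_i) = 34.1 × 4.29 × ln(273.1/328) = -26.8 J/K.
Phase change: ΔS₂ = −mL/T_tr = −34.1 × 342 / 273.1 = -42.7 J/K.
ΔS_total = (-26.8) + (-42.7) = -69.5 J/K.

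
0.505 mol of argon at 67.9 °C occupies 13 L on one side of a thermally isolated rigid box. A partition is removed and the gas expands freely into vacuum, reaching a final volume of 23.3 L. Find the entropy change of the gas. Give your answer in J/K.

For an ideal gas in free expansion Q = 0 and W = 0, so T is unchanged.
Entropy is a state function; using a reversible isothermal path, ΔS_gas = nR ln(V₂/V₁) = 0.505 × 8.314 × ln(23.3/13) = 2.45 J/K.

ΔS_gas = 2.45 J/K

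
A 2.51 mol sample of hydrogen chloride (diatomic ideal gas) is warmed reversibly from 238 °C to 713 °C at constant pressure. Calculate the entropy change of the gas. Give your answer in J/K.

In kelvin: T₁ = 511.15 K, T₂ = 986.15 K. At constant pressure, ΔS = nC_p ln(T₂/T₁) with C_p = 7R/2 = 29.1 J mol⁻¹ K⁻¹.
ΔS = 2.51 × 29.1 × ln(986.15/511.15) = 48 J/K.

ΔS = 48 J/K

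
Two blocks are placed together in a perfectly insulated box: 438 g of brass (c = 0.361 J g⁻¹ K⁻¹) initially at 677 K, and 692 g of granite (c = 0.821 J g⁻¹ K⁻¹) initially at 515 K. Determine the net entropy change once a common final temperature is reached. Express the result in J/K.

Energy balance: T_f = (m₁c₁T₁ + m₂c₂T₂)/(m₁c₁ + m₂c₂) = 550.27 K.
ΔS₁ = m₁c₁ ln(T_f/T₁) = 158.118 × ln(550.27/677) = -32.77 J/K.
ΔS₂ = m₂c₂ ln(T_f/T₂) = 568.132 × ln(550.27/515) = 37.63 J/K.
ΔS_total = -32.77 + 37.63 = 4.86 J/K.

ΔS_total = 4.86 J/K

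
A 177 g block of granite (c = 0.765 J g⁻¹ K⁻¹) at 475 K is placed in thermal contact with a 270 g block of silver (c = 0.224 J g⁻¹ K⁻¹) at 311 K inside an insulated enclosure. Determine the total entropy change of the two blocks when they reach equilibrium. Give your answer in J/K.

Energy balance: T_f = (m₁c₁T₁ + m₂c₂T₂)/(m₁c₁ + m₂c₂) = 424.36 K.
ΔS₁ = m₁c₁ ln(T_f/T₁) = 135.405 × ln(424.36/475) = -15.263 J/K.
ΔS₂ = m₂c₂ ln(T_f/T₂) = 60.48 × ln(424.36/311) = 18.797 J/K.
ΔS_total = -15.263 + 18.797 = 3.53 J/K.

ΔS_total = 3.53 J/K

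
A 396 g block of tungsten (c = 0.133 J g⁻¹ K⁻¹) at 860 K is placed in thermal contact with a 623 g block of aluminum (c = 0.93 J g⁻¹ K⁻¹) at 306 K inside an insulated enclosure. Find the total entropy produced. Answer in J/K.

Energy balance: T_f = (m₁c₁T₁ + m₂c₂T₂)/(m₁c₁ + m₂c₂) = 352.16 K.
ΔS₁ = m₁c₁ ln(T_f/T₁) = 52.668 × ln(352.16/860) = -47.02 J/K.
ΔS₂ = m₂c₂ ln(T_f/T₂) = 579.39 × ln(352.16/306) = 81.41 J/K.
ΔS_total = -47.02 + 81.41 = 34.4 J/K.

ΔS_total = 34.4 J/K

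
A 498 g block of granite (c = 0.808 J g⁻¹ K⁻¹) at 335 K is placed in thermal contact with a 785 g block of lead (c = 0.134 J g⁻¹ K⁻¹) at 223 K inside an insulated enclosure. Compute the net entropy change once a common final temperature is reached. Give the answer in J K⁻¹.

ΔS_total = 6.36 J/K

Energy balance: T_f = (m₁c₁T₁ + m₂c₂T₂)/(m₁c₁ + m₂c₂) = 311.79 K.
ΔS₁ = m₁c₁ ln(T_f/T₁) = 402.384 × ln(311.79/335) = -28.89 J/K.
ΔS₂ = m₂c₂ ln(T_f/T₂) = 105.19 × ln(311.79/223) = 35.25 J/K.
ΔS_total = -28.89 + 35.25 = 6.36 J/K.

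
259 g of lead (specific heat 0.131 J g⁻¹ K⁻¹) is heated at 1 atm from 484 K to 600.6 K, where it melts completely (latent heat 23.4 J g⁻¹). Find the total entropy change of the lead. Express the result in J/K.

ΔS = 17.4 J/K

Warming step: ΔS₁ = m c ln(T_tr/T_i) = 259 × 0.131 × ln(600.6/484) = 7.323 J/K.
Phase change: ΔS₂ = +mL/T_tr = 259 × 23.4 / 600.6 = 10.09 J/K.
ΔS_total = (7.323) + (10.09) = 17.4 J/K.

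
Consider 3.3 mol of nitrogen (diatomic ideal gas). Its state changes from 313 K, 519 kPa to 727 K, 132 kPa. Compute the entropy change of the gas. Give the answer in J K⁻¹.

ΔS = 118 J/K

ΔS = nC_p ln(T₂/T₁) − nR ln(P₂/P₁), with C_p = 7R/2 = 29.1 J mol⁻¹ K⁻¹ for a diatomic ideal gas.
ΔS = 3.3 × [29.1 × ln(727/313) − 8.314 × ln(132/519)] = 118 J/K.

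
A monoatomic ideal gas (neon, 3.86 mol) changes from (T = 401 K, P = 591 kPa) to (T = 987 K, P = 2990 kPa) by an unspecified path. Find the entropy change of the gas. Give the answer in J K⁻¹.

ΔS = 20.2 J/K

ΔS = nC_p ln(T₂/T₁) − nR ln(P₂/P₁), with C_p = 5R/2 = 20.79 J mol⁻¹ K⁻¹ for a monoatomic ideal gas.
ΔS = 3.86 × [20.79 × ln(987/401) − 8.314 × ln(2990/591)] = 20.2 J/K.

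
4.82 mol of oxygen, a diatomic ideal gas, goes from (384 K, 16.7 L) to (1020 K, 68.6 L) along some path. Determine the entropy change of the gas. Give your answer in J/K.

ΔS = 154 J/K

Entropy is a state function: ΔS = nC_V ln(T₂/T₁) + nR ln(V₂/V₁), with C_V = 5R/2 = 20.79 J mol⁻¹ K⁻¹ for a diatomic ideal gas.
ΔS = 4.82 × [20.79 × ln(1020/384) + 8.314 × ln(68.6/16.7)] = 154 J/K.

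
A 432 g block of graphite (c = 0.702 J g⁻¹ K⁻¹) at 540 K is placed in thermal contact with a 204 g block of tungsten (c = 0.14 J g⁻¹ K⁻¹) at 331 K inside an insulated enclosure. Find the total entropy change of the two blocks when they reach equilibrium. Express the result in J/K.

ΔS_total = 2.74 J/K

Energy balance: T_f = (m₁c₁T₁ + m₂c₂T₂)/(m₁c₁ + m₂c₂) = 522.01 K.
ΔS₁ = m₁c₁ ln(T_f/T₁) = 303.264 × ln(522.01/540) = -10.27 J/K.
ΔS₂ = m₂c₂ ln(T_f/T₂) = 28.56 × ln(522.01/331) = 13.01 J/K.
ΔS_total = -10.27 + 13.01 = 2.74 J/K.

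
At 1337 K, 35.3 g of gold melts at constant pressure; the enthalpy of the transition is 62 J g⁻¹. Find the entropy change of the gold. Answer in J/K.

Heat absorbed by the substance: Q = mL = 35.3 × 62 = 2188.6 J.
At constant T, ΔS = Q_rev/T = 2188.6 / 1337 = 1.64 J/K.

ΔS = 1.64 J/K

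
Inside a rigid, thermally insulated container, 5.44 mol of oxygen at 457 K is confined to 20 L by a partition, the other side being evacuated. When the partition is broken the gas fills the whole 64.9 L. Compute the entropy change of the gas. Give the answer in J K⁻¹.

ΔS_gas = 53.2 J/K

For an ideal gas in free expansion Q = 0 and W = 0, so T is unchanged.
Entropy is a state function; using a reversible isothermal path, ΔS_gas = nR ln(V₂/V₁) = 5.44 × 8.314 × ln(64.9/20) = 53.2 J/K.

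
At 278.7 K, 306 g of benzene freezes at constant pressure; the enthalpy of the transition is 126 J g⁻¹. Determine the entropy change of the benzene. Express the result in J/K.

Heat released by the substance: Q = −mL = −306 × 126 = −38556 J.
At constant T, ΔS = Q_rev/T = −38556 / 278.7 = -138 J/K.

ΔS = -138 J/K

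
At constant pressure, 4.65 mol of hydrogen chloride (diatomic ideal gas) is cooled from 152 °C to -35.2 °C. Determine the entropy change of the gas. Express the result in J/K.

In kelvin: T₁ = 425.15 K, T₂ = 237.95 K. At constant pressure, ΔS = nC_p ln(T₂/T₁) with C_p = 7R/2 = 29.1 J mol⁻¹ K⁻¹.
ΔS = 4.65 × 29.1 × ln(237.95/425.15) = -78.5 J/K.

ΔS = -78.5 J/K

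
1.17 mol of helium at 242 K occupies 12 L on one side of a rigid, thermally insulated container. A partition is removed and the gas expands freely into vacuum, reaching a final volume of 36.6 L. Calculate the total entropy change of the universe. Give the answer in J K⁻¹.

ΔS_universe = 10.8 J/K

No heat is exchanged and no work is done, so the ideal-gas temperature stays constant.
Entropy is a state function; using a reversible isothermal path, ΔS_gas = nR ln(V₂/V₁) = 1.17 × 8.314 × ln(36.6/12) = 10.8 J/K.
The insulated surroundings exchange no heat, so ΔS_surr = 0 and ΔS_universe = ΔS_gas.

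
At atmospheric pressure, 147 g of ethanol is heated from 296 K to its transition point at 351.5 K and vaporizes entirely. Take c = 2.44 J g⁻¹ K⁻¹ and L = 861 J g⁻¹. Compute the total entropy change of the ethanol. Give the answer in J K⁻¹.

Warming step: ΔS₁ = m c ln(T_tr/T_i) = 147 × 2.44 × ln(351.5/296) = 61.64 J/K.
Phase change: ΔS₂ = +mL/T_tr = 147 × 861 / 351.5 = 360.1 J/K.
ΔS_total = (61.64) + (360.1) = 422 J/K.

ΔS = 422 J/K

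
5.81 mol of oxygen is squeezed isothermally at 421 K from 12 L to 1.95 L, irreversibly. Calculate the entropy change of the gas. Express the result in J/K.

ΔS_gas = -87.8 J/K

Entropy is a state function, so ΔS_gas depends only on the end states.
For an isothermal ideal gas ΔS_gas = nR ln(V₂/V₁) = 5.81 × 8.314 × ln(1.95/12) = -87.8 J/K.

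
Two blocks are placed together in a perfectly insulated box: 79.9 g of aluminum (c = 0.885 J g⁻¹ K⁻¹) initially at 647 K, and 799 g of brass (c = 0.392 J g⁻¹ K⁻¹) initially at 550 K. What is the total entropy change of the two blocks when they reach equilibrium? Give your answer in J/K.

ΔS_total = 0.787 J/K

Energy balance: T_f = (m₁c₁T₁ + m₂c₂T₂)/(m₁c₁ + m₂c₂) = 567.87 K.
ΔS₁ = m₁c₁ ln(T_f/T₁) = 70.7115 × ln(567.87/647) = -9.2251 J/K.
ΔS₂ = m₂c₂ ln(T_f/T₂) = 313.208 × ln(567.87/550) = 10.012 J/K.
ΔS_total = -9.2251 + 10.012 = 0.787 J/K.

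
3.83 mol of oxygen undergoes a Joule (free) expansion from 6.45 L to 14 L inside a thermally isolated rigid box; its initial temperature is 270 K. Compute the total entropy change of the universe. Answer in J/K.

For an ideal gas in free expansion Q = 0 and W = 0, so T is unchanged.
Entropy is a state function; using a reversible isothermal path, ΔS_gas = nR ln(V₂/V₁) = 3.83 × 8.314 × ln(14/6.45) = 24.7 J/K.
The insulated surroundings exchange no heat, so ΔS_surr = 0 and ΔS_universe = ΔS_gas.

ΔS_universe = 24.7 J/K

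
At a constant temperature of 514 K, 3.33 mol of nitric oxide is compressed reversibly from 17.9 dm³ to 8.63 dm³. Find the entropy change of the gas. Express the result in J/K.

For an isothermal ideal gas ΔS_gas = nR ln(V₂/V₁) = 3.33 × 8.314 × ln(8.63/17.9) = -20.2 J/K.

ΔS_gas = -20.2 J/K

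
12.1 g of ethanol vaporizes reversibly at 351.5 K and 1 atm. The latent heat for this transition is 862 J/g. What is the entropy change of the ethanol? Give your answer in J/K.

ΔS = 29.7 J/K

Heat absorbed by the substance: Q = mL = 12.1 × 862 = 10430.2 J.
At constant T, ΔS = Q_rev/T = 10430.2 / 351.5 = 29.7 J/K.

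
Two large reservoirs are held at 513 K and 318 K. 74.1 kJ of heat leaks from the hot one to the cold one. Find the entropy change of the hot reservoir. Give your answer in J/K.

ΔS_hot = -144 J/K

The hot reservoir loses heat Q, so ΔS_hot = −Q/T_H = −74100/513 = -144 J/K.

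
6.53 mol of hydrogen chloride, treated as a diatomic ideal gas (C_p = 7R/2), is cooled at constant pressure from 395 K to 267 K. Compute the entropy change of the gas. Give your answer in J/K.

At constant pressure, ΔS = nC_p ln(T₂/T₁) with C_p = 7R/2 = 29.1 J mol⁻¹ K⁻¹.
ΔS = 6.53 × 29.1 × ln(267/395) = -74.4 J/K.

ΔS = -74.4 J/K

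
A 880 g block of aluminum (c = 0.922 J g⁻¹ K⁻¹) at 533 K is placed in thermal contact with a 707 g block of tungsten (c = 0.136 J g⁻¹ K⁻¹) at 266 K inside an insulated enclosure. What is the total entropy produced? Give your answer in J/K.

ΔS_total = 17.3 J/K

Energy balance: T_f = (m₁c₁T₁ + m₂c₂T₂)/(m₁c₁ + m₂c₂) = 504.71 K.
ΔS₁ = m₁c₁ ln(T_f/T₁) = 811.36 × ln(504.71/533) = -44.25 J/K.
ΔS₂ = m₂c₂ ln(T_f/T₂) = 96.152 × ln(504.71/266) = 61.58 J/K.
ΔS_total = -44.25 + 61.58 = 17.3 J/K.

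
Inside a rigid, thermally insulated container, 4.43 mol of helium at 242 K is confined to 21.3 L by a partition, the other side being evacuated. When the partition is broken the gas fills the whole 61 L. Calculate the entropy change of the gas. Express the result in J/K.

ΔS_gas = 38.8 J/K

No heat is exchanged and no work is done, so the ideal-gas temperature stays constant.
Entropy is a state function; using a reversible isothermal path, ΔS_gas = nR ln(V₂/V₁) = 4.43 × 8.314 × ln(61/21.3) = 38.8 J/K.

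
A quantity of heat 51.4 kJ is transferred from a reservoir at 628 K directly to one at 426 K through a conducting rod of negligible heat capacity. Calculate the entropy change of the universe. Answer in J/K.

ΔS_total = 38.8 J/K

ΔS_hot = −Q/T_H = −51400/628 = -81.847 J/K and ΔS_cold = +Q/T_C = 51400/426 = 120.66 J/K.
ΔS_total = -81.847 + 120.66 = 38.8 J/K, positive as the second law requires.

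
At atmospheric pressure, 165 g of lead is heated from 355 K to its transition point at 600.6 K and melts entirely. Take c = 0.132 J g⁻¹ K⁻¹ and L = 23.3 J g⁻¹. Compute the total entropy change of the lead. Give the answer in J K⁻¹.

Warming step: ΔS₁ = m c ln(T_tr/T_i) = 165 × 0.132 × ln(600.6/355) = 11.45 J/K.
Phase change: ΔS₂ = +mL/T_tr = 165 × 23.3 / 600.6 = 6.401 J/K.
ΔS_total = (11.45) + (6.401) = 17.9 J/K.

ΔS = 17.9 J/K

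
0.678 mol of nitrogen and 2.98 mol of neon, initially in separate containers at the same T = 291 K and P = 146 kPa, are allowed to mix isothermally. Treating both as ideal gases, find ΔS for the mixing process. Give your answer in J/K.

ΔS_mix = 14.6 J/K

Mole fractions: x_A = 0.678/3.66 = 0.185, x_B = 0.815.
ΔS_mix = −R(n_A ln x_A + n_B ln x_B) = −8.314 × (0.678 ln 0.185 + 2.98 ln 0.815) = 14.6 J/K.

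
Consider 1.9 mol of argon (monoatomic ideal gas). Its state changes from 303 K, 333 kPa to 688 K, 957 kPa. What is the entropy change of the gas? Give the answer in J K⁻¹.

ΔS = nC_p ln(T₂/T₁) − nR ln(P₂/P₁), with C_p = 5R/2 = 20.79 J mol⁻¹ K⁻¹ for a monoatomic ideal gas.
ΔS = 1.9 × [20.79 × ln(688/303) − 8.314 × ln(957/333)] = 15.7 J/K.

ΔS = 15.7 J/K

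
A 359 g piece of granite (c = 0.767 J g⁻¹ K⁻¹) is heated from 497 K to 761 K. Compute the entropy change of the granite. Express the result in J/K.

ΔS = ∫dQ_rev/T = m c ln(T₂/T₁) = 359 × 0.767 × ln(761/497) = 117 J/K.

ΔS = 117 J/K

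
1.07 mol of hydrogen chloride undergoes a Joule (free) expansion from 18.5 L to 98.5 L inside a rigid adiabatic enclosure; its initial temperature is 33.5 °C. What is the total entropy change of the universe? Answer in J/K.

For an ideal gas in free expansion Q = 0 and W = 0, so T is unchanged.
Entropy is a state function; using a reversible isothermal path, ΔS_gas = nR ln(V₂/V₁) = 1.07 × 8.314 × ln(98.5/18.5) = 14.9 J/K.
The insulated surroundings exchange no heat, so ΔS_surr = 0 and ΔS_universe = ΔS_gas.

ΔS_universe = 14.9 J/K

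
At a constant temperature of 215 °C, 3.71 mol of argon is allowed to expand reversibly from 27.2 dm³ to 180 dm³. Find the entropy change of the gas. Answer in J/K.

ΔS_gas = 58.3 J/K

For an isothermal ideal gas ΔS_gas = nR ln(V₂/V₁) = 3.71 × 8.314 × ln(180/27.2) = 58.3 J/K.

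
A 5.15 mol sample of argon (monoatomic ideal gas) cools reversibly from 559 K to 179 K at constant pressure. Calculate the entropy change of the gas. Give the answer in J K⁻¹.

ΔS = -122 J/K

At constant pressure, ΔS = nC_p ln(T₂/T₁) with C_p = 5R/2 = 20.79 J mol⁻¹ K⁻¹.
ΔS = 5.15 × 20.79 × ln(179/559) = -122 J/K.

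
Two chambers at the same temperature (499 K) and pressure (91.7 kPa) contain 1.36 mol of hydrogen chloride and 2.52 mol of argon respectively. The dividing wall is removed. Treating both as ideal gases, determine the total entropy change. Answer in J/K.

ΔS_mix = 20.9 J/K

Mole fractions: x_A = 1.36/3.88 = 0.351, x_B = 0.649.
ΔS_mix = −R(n_A ln x_A + n_B ln x_B) = −8.314 × (1.36 ln 0.351 + 2.52 ln 0.649) = 20.9 J/K.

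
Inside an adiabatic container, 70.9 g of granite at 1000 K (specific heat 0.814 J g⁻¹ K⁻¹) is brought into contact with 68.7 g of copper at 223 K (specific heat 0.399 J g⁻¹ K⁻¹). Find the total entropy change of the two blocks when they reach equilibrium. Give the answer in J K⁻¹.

ΔS_total = 16.6 J/K

Energy balance: T_f = (m₁c₁T₁ + m₂c₂T₂)/(m₁c₁ + m₂c₂) = 749.79 K.
ΔS₁ = m₁c₁ ln(T_f/T₁) = 57.7126 × ln(749.79/1000) = -16.62 J/K.
ΔS₂ = m₂c₂ ln(T_f/T₂) = 27.4113 × ln(749.79/223) = 33.24 J/K.
ΔS_total = -16.62 + 33.24 = 16.6 J/K.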